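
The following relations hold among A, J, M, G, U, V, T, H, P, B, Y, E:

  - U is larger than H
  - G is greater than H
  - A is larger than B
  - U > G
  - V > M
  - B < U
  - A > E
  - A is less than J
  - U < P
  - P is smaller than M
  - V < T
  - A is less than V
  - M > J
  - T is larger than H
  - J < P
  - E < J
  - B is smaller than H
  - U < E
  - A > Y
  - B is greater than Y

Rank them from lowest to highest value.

The consecutive links are each given: Y < B; B < H; H < G; G < U; U < E; E < A; A < J; J < P; P < M; M < V; V < T.

Y < B < H < G < U < E < A < J < P < M < V < T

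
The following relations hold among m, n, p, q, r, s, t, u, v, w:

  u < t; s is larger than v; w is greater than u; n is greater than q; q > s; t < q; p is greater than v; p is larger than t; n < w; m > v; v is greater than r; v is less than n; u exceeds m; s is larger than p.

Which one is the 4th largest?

s

The consecutive relations fix a unique order: r < v < m < u < t < p < s < q < n < w.
Counting 4 from the largest end gives s.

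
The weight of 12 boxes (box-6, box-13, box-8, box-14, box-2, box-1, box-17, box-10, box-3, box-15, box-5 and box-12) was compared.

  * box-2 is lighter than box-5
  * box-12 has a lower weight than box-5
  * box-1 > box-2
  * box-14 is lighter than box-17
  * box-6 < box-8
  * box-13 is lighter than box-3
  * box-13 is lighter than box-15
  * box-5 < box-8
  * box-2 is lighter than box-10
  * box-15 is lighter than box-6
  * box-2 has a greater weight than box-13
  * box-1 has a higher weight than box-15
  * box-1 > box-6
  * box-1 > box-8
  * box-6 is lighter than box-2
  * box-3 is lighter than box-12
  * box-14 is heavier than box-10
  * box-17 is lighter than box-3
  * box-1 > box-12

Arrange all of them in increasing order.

The consecutive links are each given: box-13 < box-15; box-15 < box-6; box-6 < box-2; box-2 < box-10; box-10 < box-14; box-14 < box-17; box-17 < box-3; box-3 < box-12; box-12 < box-5; box-5 < box-8; box-8 < box-1.

box-13 < box-15 < box-6 < box-2 < box-10 < box-14 < box-17 < box-3 < box-12 < box-5 < box-8 < box-1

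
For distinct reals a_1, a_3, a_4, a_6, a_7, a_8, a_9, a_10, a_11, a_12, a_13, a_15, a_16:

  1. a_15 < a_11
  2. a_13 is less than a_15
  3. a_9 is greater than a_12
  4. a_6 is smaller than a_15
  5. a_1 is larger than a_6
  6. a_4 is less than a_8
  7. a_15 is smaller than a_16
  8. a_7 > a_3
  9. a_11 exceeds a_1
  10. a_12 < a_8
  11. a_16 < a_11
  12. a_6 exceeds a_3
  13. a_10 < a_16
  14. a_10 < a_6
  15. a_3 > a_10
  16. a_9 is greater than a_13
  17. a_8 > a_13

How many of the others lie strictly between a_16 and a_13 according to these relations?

1

Chaining upward from a_13 reaches: a_9, a_15, a_8, a_11.
Chaining downward from a_16 reaches: a_10, a_3, a_6, a_15.
Strictly between a_13 and a_16 are those in both lists: a_15 — 1 element.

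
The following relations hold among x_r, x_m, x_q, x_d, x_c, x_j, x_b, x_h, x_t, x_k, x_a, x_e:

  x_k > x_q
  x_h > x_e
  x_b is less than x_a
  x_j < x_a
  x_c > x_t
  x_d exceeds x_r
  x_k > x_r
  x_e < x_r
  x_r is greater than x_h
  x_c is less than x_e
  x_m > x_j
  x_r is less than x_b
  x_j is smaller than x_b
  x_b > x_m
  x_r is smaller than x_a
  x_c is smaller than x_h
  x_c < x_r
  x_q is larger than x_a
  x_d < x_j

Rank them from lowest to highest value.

x_t < x_c < x_e < x_h < x_r < x_d < x_j < x_m < x_b < x_a < x_q < x_k

The consecutive links are each given: x_t < x_c; x_c < x_e; x_e < x_h; x_h < x_r; x_r < x_d; x_d < x_j; x_j < x_m; x_m < x_b; x_b < x_a; x_a < x_q; x_q < x_k.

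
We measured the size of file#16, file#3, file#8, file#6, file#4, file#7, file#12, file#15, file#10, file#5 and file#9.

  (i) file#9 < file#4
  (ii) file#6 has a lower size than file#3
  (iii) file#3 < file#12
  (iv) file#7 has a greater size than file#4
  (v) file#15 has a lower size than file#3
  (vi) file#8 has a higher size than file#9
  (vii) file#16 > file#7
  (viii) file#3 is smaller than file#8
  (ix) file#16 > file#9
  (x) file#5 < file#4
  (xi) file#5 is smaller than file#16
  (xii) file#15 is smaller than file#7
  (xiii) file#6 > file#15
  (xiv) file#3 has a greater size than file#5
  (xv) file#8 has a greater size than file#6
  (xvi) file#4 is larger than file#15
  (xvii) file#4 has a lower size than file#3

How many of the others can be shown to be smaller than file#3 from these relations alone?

5

From file#3 the given relations immediately reach file#5, file#15, file#4, file#6.
From those, file#9 — 5 in total.
Nothing else is reachable below file#3; 5 in all.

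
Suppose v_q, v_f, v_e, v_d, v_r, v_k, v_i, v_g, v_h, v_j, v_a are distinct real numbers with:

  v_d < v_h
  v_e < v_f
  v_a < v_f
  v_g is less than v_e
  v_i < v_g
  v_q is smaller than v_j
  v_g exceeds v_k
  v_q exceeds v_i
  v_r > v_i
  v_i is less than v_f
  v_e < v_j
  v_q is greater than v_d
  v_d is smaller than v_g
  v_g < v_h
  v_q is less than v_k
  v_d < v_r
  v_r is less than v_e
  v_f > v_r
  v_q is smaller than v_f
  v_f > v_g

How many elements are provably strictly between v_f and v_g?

Chaining upward from v_g reaches: v_e, v_h, v_j.
Chaining downward from v_f reaches: v_i, v_d, v_r, v_q, v_k, v_a, v_e.
Strictly between v_g and v_f are those in both lists: v_e — 1 element.

1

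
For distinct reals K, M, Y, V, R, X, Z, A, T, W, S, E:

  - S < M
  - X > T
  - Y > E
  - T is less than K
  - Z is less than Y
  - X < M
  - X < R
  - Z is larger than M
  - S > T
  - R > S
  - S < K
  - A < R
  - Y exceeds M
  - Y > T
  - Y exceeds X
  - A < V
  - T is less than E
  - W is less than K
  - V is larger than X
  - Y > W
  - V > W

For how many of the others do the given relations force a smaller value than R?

4

The elements the relations force below R are A, T, S, X — no chain reaches any other.
That is 4.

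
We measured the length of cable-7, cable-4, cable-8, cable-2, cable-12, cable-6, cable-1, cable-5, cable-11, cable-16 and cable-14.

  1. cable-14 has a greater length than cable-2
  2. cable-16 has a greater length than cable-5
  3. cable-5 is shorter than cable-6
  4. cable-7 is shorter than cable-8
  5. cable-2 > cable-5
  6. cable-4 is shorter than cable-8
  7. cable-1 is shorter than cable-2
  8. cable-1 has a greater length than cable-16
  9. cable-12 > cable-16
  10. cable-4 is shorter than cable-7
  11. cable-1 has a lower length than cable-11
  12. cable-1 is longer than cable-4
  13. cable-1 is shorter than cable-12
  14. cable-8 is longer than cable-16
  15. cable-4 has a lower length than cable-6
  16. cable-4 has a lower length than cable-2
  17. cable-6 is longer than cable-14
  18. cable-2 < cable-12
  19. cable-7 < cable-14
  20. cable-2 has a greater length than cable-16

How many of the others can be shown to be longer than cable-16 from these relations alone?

From cable-16 the given relations immediately reach cable-1, cable-8, cable-2, cable-12.
From those, cable-11, cable-14 — 6 in total.
From those, cable-6 — 7 in total.
No other element is forced above cable-16 by the given relations, so the count is 7.

7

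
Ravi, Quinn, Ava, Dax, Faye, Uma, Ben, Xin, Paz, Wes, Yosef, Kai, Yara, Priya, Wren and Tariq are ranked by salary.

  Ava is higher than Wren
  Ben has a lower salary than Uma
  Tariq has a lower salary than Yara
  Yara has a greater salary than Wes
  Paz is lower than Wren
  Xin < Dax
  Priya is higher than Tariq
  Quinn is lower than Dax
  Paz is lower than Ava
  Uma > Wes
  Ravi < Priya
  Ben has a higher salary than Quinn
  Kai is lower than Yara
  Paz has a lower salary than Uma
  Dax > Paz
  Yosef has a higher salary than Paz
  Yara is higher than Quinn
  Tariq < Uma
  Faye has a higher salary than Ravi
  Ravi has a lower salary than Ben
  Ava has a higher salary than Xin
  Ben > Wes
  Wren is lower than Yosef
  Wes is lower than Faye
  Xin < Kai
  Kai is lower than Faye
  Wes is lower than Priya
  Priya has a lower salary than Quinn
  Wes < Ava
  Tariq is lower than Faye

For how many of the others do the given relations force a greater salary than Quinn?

4

From Quinn the given relations immediately reach Ben, Yara, Dax.
From those, Uma — 4 in total.
Nothing else is reachable above Quinn; 4 in all.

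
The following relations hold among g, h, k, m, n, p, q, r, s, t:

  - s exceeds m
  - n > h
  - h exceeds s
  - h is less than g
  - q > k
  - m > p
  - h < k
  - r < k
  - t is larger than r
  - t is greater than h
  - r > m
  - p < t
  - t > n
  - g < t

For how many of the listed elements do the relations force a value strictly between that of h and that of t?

2

Chaining upward from h reaches: g, n, k, q.
Chaining downward from t reaches: p, m, s, r, g, n.
Strictly between h and t are those in both lists: g, n — 2 elements.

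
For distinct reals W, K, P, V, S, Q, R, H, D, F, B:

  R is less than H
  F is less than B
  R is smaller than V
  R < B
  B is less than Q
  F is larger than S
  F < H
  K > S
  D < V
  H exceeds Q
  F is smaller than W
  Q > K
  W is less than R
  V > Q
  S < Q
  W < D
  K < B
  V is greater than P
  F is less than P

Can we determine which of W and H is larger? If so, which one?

H

Link the given pairs in sequence: W < R; R < B; B < Q; Q < H.
Chaining these gives W < R < B < Q < H.
So H is larger.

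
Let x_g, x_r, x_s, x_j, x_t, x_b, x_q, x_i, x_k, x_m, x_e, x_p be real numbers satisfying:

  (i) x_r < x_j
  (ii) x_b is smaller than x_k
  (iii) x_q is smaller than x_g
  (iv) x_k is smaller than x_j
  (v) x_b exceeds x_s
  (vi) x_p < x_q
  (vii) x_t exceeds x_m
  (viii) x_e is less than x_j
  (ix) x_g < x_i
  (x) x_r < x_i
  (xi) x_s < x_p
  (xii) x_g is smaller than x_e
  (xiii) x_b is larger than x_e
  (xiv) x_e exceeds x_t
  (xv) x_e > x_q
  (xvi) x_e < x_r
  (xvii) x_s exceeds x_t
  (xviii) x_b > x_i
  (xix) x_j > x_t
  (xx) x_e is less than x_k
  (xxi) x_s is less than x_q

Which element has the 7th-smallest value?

The consecutive relations fix a unique order: x_m < x_t < x_s < x_p < x_q < x_g < x_e < x_r < x_i < x_b < x_k < x_j.
The 7th smallest is x_e.

x_e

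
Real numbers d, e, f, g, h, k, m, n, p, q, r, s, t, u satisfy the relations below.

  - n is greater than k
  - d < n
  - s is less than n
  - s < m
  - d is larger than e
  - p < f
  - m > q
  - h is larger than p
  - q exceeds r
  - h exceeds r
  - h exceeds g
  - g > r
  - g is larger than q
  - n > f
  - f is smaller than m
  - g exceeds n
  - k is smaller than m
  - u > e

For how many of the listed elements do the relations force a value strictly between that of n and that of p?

The relations place p below n. An element lies strictly between them when it is forced above p and also forced below n.
Above p: {f, g, m, h}. Below n: {e, f, d, s, k}.
Intersection: {f} — 1.

1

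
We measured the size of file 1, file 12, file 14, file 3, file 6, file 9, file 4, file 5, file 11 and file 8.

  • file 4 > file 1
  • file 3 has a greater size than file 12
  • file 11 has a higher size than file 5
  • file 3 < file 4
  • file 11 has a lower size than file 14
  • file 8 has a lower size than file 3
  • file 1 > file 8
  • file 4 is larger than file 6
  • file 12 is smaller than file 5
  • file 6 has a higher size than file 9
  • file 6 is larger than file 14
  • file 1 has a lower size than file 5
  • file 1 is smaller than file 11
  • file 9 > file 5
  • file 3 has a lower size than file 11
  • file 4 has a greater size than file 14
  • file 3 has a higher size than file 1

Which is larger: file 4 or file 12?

file 4

Following the relations from file 12: file 12 < file 5 < file 11 < file 14 < file 6 < file 4.
So file 12 < file 4; file 4 is the larger of the two.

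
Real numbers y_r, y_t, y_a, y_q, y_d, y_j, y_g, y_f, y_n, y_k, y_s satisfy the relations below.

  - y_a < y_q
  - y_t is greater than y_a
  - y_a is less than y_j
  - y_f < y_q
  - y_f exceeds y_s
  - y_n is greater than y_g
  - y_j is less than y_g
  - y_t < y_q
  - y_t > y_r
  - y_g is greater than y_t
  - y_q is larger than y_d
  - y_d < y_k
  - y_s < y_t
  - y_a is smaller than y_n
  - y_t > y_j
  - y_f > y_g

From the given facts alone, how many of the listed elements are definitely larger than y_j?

5

From y_j the given relations immediately reach y_t, y_g.
From those, y_f, y_q, y_n — 5 in total.
Nothing else is reachable above y_j; 5 in all.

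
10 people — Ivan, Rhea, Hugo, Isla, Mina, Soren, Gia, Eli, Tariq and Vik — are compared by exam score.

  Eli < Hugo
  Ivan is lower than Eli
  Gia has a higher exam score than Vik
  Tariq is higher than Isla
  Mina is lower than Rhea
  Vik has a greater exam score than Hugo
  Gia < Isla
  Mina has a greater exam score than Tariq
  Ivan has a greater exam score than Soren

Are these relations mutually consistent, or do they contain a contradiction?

The single ordering Soren < Ivan < Eli < Hugo < Vik < Gia < Isla < Tariq < Mina < Rhea satisfies every listed relation, so no contradiction arises.

consistent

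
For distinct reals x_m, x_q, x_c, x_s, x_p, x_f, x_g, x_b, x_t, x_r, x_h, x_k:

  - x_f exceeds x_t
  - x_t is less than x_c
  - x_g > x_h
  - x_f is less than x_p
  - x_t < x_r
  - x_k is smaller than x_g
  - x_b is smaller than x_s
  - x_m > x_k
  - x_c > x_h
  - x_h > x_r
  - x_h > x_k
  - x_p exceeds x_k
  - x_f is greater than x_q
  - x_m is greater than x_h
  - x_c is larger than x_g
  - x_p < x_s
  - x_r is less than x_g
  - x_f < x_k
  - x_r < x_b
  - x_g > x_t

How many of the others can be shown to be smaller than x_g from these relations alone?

The elements the relations force below x_g are x_q, x_t, x_r, x_f, x_k, x_h — no chain reaches any other.
That is 6.

6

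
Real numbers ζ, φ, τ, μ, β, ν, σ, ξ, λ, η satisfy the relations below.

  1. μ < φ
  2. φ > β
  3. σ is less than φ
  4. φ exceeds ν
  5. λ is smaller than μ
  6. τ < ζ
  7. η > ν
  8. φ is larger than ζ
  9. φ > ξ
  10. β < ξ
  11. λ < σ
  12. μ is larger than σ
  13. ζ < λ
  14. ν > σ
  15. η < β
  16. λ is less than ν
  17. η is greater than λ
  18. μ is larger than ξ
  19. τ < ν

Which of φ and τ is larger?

τ < ζ < λ < σ < ν < η < β < ξ < μ < φ, by transitivity through ζ, λ, σ, ν, η, β, ξ, μ.
So τ < φ; φ is the larger of the two.

φ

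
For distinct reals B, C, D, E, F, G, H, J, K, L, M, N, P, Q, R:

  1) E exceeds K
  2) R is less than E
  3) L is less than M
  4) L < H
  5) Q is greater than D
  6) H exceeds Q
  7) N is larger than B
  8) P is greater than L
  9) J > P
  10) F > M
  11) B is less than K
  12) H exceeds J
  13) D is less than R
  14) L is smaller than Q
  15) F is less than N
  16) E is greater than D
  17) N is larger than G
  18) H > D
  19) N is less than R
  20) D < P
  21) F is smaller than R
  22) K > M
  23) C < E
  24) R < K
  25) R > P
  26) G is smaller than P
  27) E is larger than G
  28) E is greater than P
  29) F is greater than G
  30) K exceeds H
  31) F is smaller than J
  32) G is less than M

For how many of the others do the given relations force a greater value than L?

From L the given relations immediately reach M, Q, P, H.
From those, F, J, R, K, E — 9 in total.
From those, N — 10 in total.
Nothing else is reachable above L; 10 in all.

10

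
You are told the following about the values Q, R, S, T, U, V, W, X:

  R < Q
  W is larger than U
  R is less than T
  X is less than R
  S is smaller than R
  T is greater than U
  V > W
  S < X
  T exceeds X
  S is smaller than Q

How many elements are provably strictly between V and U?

1

The relations place U below V. An element lies strictly between them when it is forced above U and also forced below V.
Above U: {W, T}. Below V: {W}.
Intersection: {W} — 1.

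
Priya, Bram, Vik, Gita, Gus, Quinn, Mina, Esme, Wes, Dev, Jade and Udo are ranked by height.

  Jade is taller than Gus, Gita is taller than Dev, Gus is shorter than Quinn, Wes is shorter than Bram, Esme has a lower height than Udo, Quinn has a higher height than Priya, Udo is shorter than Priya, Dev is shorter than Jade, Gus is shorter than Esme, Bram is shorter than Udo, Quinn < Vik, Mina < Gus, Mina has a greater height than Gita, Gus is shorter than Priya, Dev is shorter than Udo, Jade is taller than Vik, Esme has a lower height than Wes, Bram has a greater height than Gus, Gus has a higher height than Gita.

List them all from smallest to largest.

Nothing is placed below Dev, so it is least; from there Dev < Gita; Gita < Mina; Mina < Gus; Gus < Esme; Esme < Wes; Wes < Bram; Bram < Udo; Udo < Priya; Priya < Quinn; Quinn < Vik; Vik < Jade, each given directly.

Dev < Gita < Mina < Gus < Esme < Wes < Bram < Udo < Priya < Quinn < Vik < Jade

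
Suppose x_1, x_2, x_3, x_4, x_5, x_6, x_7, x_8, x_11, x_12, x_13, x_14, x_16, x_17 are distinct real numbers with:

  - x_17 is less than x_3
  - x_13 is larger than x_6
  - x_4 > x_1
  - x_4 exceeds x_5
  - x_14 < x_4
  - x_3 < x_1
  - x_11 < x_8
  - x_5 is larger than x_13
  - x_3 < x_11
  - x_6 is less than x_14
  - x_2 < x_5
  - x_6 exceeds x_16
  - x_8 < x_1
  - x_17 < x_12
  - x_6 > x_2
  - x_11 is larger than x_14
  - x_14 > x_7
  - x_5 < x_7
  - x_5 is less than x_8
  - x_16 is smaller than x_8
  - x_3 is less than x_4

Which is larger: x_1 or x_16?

x_1

x_16 < x_6 and x_6 < x_13 give x_16 < x_13.
Then x_13 < x_5 extends the chain to x_5.
Then x_5 < x_7 extends the chain to x_7.
With x_7 < x_14: x_16 < x_6 < x_13 < x_5 < x_7 < x_14.
Then x_14 < x_11 extends the chain to x_11.
With x_11 < x_8: x_16 < x_6 < x_13 < x_5 < x_7 < x_14 < x_11 < x_8.
With x_8 < x_1: x_16 < x_6 < x_13 < x_5 < x_7 < x_14 < x_11 < x_8 < x_1.
So x_16 < x_1; x_1 is the larger of the two.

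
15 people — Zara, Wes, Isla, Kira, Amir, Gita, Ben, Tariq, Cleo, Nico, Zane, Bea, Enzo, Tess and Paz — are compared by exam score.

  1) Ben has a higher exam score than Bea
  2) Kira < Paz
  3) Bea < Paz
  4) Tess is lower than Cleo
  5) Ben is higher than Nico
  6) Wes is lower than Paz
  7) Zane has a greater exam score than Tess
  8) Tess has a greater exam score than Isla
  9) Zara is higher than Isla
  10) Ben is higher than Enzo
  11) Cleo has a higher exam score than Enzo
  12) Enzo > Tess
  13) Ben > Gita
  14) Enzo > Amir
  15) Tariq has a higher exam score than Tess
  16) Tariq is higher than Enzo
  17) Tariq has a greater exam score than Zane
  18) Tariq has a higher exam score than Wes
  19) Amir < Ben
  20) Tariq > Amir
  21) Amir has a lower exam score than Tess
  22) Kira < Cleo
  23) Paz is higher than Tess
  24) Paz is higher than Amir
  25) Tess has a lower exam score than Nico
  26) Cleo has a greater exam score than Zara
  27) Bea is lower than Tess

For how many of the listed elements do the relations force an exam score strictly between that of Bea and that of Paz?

1

The relations place Bea below Paz. An element lies strictly between them when it is forced above Bea and also forced below Paz.
Above Bea: {Tess, Zane, Enzo, Nico, Cleo, Ben, Tariq}. Below Paz: {Kira, Isla, Wes, Amir, Tess}.
Intersection: {Tess} — 1.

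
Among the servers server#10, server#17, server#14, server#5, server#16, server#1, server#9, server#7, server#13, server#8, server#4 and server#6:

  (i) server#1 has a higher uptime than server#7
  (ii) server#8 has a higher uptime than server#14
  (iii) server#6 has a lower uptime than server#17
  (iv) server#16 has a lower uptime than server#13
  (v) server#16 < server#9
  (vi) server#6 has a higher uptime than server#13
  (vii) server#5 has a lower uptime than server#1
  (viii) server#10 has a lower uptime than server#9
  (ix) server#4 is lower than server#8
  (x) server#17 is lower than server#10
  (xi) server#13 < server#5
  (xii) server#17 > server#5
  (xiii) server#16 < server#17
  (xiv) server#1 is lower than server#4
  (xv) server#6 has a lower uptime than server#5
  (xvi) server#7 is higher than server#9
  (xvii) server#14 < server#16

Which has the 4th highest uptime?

server#7

Piecing the relations together gives one ordering: server#14 < server#16 < server#13 < server#6 < server#5 < server#17 < server#10 < server#9 < server#7 < server#1 < server#4 < server#8.
The 4th largest is server#7.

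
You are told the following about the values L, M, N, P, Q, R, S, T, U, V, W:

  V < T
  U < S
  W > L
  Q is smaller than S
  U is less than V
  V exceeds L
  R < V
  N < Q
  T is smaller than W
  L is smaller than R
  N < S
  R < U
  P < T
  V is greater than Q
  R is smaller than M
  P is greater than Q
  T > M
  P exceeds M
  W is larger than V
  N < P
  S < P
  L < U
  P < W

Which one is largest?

W

L is not greatest since L < R; N is not greatest since N < S; R is not greatest since R < U; M is not greatest since M < T; U is not greatest since U < S; Q is not greatest since Q < V; S is not greatest since S < P; V is not greatest since V < W; P is not greatest since P < T; T is not greatest since T < W.
Only W has nothing above it, so W is the largest.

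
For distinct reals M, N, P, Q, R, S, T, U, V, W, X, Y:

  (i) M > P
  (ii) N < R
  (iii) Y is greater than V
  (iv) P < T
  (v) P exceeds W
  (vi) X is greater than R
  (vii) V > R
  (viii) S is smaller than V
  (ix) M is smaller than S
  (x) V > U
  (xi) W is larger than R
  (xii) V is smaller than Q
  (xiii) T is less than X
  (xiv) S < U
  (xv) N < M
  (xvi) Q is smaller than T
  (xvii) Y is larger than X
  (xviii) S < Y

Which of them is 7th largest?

S

The consecutive relations fix a unique order: N < R < W < P < M < S < U < V < Q < T < X < Y.
The 7th largest is S.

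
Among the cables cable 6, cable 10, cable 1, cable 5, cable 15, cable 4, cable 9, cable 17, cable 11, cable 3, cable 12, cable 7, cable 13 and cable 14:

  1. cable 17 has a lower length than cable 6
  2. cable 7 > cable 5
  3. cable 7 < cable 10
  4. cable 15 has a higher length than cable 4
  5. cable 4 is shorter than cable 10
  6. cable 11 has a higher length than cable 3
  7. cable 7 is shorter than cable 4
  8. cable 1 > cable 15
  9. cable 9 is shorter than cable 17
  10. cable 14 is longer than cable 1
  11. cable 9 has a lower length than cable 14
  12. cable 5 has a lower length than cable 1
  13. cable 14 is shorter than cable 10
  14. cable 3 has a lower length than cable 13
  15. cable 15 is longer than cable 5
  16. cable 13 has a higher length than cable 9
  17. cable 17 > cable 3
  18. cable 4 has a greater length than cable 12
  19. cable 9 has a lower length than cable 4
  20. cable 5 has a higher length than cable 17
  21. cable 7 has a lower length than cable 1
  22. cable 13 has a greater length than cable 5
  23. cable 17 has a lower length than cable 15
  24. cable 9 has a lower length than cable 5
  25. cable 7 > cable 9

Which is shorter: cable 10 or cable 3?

cable 3

cable 3 < cable 17 and cable 17 < cable 5 give cable 3 < cable 5.
Then cable 5 < cable 7 extends the chain to cable 7.
Then cable 7 < cable 4 extends the chain to cable 4.
Then cable 4 < cable 15 extends the chain to cable 15.
Then cable 15 < cable 1 extends the chain to cable 1.
Then cable 1 < cable 14 extends the chain to cable 14.
Then cable 14 < cable 10 extends the chain to cable 10.
So cable 3 < cable 10; cable 3 is the shorter of the two.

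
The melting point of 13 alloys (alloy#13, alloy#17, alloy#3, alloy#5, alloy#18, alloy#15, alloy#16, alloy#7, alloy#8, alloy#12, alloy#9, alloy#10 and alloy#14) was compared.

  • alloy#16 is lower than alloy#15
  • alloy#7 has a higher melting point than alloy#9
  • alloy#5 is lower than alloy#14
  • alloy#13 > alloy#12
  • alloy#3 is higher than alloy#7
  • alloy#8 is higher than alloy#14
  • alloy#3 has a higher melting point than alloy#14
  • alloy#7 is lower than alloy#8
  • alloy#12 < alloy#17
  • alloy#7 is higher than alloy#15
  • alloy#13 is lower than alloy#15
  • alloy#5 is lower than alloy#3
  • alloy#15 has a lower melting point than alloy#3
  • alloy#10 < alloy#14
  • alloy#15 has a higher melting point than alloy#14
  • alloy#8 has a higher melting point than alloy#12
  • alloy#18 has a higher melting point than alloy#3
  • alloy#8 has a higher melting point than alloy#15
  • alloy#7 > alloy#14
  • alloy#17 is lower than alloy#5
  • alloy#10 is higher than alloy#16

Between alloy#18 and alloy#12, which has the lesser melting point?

Link the given pairs in sequence: alloy#12 < alloy#17; alloy#17 < alloy#5; alloy#5 < alloy#14; alloy#14 < alloy#15; alloy#15 < alloy#7; alloy#7 < alloy#3; alloy#3 < alloy#18.
Chaining these gives alloy#12 < alloy#17 < alloy#5 < alloy#14 < alloy#15 < alloy#7 < alloy#3 < alloy#18.
So alloy#12 < alloy#18; alloy#12 is the lower of the two.

alloy#12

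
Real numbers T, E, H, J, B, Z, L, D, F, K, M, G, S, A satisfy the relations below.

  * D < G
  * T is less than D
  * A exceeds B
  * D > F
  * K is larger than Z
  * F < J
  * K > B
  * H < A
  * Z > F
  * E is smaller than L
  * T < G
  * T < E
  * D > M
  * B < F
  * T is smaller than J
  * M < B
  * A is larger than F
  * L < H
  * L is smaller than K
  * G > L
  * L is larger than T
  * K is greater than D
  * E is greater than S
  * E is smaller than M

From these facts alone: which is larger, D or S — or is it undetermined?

D

S < E < M < B < F < D, by transitivity through E, M, B, F.
So D is larger.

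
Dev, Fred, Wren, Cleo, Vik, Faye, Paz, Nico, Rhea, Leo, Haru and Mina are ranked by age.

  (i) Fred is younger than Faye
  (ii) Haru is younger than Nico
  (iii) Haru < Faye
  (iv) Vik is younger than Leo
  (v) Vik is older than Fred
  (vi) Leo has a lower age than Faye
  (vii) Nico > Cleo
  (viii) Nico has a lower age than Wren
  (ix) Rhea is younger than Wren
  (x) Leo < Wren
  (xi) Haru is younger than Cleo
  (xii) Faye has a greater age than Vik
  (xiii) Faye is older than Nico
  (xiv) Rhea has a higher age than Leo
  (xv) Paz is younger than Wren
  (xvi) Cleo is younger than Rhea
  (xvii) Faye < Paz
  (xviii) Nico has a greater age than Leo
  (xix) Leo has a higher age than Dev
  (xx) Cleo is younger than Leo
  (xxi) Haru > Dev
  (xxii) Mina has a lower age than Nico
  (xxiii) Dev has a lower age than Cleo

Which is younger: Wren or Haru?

Haru

Haru < Cleo < Leo < Nico < Faye < Paz < Wren, by transitivity through Cleo, Leo, Nico, Faye, Paz.
So Haru < Wren; Haru is the younger of the two.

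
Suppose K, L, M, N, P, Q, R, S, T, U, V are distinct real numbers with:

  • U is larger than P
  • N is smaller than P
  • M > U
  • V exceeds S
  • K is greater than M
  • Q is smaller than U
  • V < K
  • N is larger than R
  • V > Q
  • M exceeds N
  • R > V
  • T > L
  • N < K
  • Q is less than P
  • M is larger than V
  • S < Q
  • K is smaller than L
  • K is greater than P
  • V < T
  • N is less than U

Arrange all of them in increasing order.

S < Q < V < R < N < P < U < M < K < L < T

Each adjacent pair is fixed by a given relation: S < Q; Q < V; V < R; R < N; N < P; P < U; U < M; M < K; K < L; L < T. Chaining them end to end gives the full order.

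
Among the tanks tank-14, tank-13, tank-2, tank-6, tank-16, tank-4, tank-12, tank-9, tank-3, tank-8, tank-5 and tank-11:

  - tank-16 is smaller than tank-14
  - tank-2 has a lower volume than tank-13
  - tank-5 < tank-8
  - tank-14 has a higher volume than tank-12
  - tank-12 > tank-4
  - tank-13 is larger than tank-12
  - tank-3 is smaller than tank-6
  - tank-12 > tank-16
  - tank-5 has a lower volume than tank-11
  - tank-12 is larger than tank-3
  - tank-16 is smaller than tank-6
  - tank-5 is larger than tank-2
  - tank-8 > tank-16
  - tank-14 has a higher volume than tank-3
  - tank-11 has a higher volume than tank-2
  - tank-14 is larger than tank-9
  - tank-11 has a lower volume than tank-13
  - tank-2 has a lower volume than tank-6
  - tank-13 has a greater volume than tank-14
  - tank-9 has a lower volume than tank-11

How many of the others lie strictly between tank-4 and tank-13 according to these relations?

Chaining upward from tank-4 reaches: tank-12, tank-14.
Chaining downward from tank-13 reaches: tank-2, tank-9, tank-16, tank-3, tank-5, tank-11, tank-12, tank-14.
Strictly between tank-4 and tank-13 are those in both lists: tank-12, tank-14 — 2 elements.

2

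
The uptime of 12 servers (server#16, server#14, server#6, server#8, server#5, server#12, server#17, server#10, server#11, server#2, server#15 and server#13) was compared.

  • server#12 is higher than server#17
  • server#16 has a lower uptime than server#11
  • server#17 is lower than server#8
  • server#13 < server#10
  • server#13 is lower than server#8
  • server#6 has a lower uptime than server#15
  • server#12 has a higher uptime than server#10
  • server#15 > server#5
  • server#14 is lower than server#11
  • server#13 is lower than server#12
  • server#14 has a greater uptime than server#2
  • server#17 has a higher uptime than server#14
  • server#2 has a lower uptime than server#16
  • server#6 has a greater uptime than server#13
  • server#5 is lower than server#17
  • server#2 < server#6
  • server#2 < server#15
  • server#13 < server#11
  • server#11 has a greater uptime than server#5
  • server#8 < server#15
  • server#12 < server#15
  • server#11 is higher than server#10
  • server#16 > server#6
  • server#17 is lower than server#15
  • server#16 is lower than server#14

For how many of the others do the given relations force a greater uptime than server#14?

From server#14 the given relations immediately reach server#17, server#11.
From those, server#12, server#8, server#15 — 5 in total.
Nothing else is reachable above server#14; 5 in all.

5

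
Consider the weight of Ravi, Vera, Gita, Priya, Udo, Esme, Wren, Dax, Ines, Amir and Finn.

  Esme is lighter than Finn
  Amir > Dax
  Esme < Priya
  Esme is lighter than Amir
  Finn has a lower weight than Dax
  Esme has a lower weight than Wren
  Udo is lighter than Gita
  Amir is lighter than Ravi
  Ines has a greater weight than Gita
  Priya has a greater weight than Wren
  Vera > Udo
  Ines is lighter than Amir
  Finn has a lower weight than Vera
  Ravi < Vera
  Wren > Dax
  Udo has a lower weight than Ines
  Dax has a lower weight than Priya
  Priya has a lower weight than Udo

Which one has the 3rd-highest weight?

The consecutive relations fix a unique order: Esme < Finn < Dax < Wren < Priya < Udo < Gita < Ines < Amir < Ravi < Vera.
The 3rd largest is Amir.

Amir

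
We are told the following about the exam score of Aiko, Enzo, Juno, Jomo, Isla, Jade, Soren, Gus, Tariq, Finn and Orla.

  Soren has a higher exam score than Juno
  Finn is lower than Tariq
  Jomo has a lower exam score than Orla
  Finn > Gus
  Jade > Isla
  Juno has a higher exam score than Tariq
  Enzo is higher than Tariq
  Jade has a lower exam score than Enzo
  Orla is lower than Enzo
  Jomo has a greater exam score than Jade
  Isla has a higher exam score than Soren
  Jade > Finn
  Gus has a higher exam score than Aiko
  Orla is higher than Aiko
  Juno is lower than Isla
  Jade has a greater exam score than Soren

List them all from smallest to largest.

The consecutive links are each given: Aiko < Gus; Gus < Finn; Finn < Tariq; Tariq < Juno; Juno < Soren; Soren < Isla; Isla < Jade; Jade < Jomo; Jomo < Orla; Orla < Enzo.

Aiko < Gus < Finn < Tariq < Juno < Soren < Isla < Jade < Jomo < Orla < Enzo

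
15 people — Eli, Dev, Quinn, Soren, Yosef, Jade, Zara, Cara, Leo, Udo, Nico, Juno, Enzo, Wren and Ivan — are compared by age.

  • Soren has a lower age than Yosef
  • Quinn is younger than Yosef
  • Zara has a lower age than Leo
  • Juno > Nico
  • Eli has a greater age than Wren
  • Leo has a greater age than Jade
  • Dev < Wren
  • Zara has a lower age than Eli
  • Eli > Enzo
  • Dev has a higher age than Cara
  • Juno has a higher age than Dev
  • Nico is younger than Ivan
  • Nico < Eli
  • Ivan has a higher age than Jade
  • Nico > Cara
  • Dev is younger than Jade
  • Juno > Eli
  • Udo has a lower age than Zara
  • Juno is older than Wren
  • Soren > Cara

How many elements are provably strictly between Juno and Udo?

The relations place Udo below Juno. An element lies strictly between them when it is forced above Udo and also forced below Juno.
Above Udo: {Zara, Leo, Eli}. Below Juno: {Cara, Nico, Enzo, Dev, Zara, Wren, Eli}.
Intersection: {Zara, Eli} — 2.

2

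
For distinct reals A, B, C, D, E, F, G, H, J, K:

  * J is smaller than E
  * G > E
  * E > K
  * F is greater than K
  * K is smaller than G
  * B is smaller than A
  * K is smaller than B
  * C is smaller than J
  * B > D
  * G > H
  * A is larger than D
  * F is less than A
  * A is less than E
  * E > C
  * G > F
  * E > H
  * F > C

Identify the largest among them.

G

H is not greatest since H < G; C is not greatest since C < J; J is not greatest since J < E; K is not greatest since K < E; D is not greatest since D < B; F is not greatest since F < A; B is not greatest since B < A; A is not greatest since A < E; E is not greatest since E < G.
Only G has nothing above it, so G is the largest.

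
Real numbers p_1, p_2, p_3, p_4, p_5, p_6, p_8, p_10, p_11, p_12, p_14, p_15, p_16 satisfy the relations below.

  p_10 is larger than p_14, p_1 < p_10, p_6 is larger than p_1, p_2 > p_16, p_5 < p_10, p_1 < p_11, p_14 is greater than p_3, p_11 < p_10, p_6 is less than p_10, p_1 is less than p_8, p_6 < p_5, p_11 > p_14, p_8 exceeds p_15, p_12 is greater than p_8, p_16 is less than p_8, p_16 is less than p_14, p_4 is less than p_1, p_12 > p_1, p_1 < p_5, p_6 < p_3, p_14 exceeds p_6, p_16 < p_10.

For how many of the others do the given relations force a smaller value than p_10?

The elements the relations force below p_10 are p_16, p_4, p_1, p_6, p_5, p_3, p_14, p_11 — no chain reaches any other.
That is 8.

8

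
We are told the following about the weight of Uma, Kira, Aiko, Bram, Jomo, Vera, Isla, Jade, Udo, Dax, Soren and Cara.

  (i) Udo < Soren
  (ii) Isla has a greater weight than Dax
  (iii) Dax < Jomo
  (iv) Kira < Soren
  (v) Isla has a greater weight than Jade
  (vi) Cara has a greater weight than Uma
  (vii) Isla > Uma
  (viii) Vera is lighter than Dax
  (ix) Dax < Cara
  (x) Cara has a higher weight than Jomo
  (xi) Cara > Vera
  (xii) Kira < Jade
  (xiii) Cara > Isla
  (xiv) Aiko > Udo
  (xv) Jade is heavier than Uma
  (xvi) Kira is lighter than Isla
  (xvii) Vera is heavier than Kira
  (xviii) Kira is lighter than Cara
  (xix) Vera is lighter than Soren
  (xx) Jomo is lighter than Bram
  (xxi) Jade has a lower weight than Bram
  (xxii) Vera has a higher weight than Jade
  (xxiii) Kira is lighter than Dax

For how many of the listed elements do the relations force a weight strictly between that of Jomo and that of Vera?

1

Chaining upward from Vera reaches: Dax, Isla, Soren, Bram, Cara.
Chaining downward from Jomo reaches: Kira, Uma, Jade, Dax.
Strictly between Vera and Jomo are those in both lists: Dax — 1 element.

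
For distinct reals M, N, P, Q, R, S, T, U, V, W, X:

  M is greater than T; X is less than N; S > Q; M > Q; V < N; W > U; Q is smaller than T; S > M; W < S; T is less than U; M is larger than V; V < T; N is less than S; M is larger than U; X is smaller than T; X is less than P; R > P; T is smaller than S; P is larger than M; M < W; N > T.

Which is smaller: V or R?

V

V < T and T < U give V < U.
Then U < M extends the chain to M.
Then M < P extends the chain to P.
Then P < R extends the chain to R.
So V < R; V is the smaller of the two.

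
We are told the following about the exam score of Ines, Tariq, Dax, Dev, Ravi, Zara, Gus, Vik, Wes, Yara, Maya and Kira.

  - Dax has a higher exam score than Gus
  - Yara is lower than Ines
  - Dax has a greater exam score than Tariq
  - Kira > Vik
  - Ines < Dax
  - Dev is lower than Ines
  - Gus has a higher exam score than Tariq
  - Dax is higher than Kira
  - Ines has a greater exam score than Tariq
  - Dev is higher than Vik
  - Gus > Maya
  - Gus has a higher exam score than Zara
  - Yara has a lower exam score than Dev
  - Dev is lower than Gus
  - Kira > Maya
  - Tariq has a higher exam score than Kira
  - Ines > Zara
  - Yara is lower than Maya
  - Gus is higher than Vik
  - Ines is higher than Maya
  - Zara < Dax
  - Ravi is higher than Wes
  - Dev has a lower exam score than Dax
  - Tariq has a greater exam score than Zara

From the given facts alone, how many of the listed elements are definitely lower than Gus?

7

Directly below Gus: Vik, Dev, Zara, Maya, Tariq.
One step further: Yara, Kira (7 so far).
No other element is forced below Gus by the given relations, so the count is 7.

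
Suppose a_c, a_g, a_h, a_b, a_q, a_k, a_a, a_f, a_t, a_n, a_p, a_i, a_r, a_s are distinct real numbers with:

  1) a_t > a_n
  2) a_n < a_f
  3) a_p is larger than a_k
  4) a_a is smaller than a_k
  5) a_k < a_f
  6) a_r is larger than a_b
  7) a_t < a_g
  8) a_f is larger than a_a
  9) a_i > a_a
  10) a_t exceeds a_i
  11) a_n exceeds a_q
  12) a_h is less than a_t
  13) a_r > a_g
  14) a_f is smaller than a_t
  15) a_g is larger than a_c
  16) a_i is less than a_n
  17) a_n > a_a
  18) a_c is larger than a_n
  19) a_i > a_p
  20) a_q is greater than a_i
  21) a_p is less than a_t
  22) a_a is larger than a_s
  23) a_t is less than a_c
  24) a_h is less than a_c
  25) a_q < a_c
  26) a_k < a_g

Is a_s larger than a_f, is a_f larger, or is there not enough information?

a_f

a_s < a_a and a_a < a_k give a_s < a_k.
With a_k < a_p: a_s < a_a < a_k < a_p.
Then a_p < a_i extends the chain to a_i.
With a_i < a_q: a_s < a_a < a_k < a_p < a_i < a_q.
With a_q < a_n: a_s < a_a < a_k < a_p < a_i < a_q < a_n.
With a_n < a_f: a_s < a_a < a_k < a_p < a_i < a_q < a_n < a_f.
So a_f is larger.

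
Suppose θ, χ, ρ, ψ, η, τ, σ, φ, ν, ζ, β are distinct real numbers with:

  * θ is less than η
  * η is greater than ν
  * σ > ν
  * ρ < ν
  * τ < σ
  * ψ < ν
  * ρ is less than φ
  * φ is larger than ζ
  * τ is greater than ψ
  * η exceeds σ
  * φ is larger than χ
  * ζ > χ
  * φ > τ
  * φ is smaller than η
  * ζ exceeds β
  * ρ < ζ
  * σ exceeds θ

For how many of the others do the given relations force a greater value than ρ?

From ρ the given relations immediately reach ν, ζ, φ.
From those, σ, η — 5 in total.
Nothing else is reachable above ρ; 5 in all.

5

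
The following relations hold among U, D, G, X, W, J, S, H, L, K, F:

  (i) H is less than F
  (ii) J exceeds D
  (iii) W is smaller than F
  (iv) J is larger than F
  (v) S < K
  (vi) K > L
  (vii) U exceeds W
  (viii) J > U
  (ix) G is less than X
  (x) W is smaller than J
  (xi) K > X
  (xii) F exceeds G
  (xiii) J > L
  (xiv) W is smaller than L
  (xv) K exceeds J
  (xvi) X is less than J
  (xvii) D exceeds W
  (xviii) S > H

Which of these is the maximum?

K

Chaining downward from K: directly below it, L, X, S, J; then G, W, H, D, F, U.
That covers every other element, and nothing is given above K, so K is the maximum.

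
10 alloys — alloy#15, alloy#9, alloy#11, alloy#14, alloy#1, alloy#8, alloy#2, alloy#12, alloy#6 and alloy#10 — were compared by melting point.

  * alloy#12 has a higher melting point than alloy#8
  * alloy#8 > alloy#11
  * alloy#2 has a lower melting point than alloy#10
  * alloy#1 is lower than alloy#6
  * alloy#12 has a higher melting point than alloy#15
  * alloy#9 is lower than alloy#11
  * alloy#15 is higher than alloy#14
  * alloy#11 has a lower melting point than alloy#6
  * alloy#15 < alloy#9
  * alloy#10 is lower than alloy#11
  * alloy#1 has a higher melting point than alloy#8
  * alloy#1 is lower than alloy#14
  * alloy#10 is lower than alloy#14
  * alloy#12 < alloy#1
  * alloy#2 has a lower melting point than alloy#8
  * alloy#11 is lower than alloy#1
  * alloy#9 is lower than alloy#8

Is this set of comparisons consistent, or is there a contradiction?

inconsistent

Chaining the given relations yields alloy#14 < alloy#15 < alloy#9 < alloy#11 < alloy#8 < alloy#12 < alloy#1, so alloy#14 < alloy#1. But one relation states alloy#1 < alloy#14. These cannot both hold.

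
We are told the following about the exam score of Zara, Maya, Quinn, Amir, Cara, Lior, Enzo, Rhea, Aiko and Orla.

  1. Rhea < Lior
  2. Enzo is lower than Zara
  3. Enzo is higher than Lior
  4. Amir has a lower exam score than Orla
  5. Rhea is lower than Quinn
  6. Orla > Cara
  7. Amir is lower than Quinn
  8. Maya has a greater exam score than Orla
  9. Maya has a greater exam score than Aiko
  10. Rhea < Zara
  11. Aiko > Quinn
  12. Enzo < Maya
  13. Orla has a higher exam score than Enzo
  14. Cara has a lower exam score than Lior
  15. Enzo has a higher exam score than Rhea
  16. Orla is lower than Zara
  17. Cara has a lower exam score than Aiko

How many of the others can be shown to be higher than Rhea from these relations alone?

From Rhea the given relations immediately reach Quinn, Lior, Enzo, Zara.
From those, Aiko, Orla, Maya — 7 in total.
Nothing else is reachable above Rhea; 7 in all.

7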